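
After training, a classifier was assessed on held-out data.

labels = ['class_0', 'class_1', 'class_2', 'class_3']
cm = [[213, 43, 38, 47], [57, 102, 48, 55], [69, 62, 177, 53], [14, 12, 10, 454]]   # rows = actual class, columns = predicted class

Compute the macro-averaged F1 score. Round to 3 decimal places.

Per-class F1 score (2·TP/(2·TP+FP+FN)):
  class_0: TP=213, FP=57+69+14=140, FN=43+38+47=128 → 426/694 = 0.6138
  class_1: TP=102, FP=43+62+12=117, FN=57+48+55=160 → 204/481 = 0.4241
  class_2: TP=177, FP=38+48+10=96, FN=69+62+53=184 → 354/634 = 0.5584
  class_3: TP=454, FP=47+55+53=155, FN=14+12+10=36 → 908/1099 = 0.8262
Macro-F1 score = mean = (0.6138 + 0.4241 + 0.5584 + 0.8262) / 4 = 0.606

0.606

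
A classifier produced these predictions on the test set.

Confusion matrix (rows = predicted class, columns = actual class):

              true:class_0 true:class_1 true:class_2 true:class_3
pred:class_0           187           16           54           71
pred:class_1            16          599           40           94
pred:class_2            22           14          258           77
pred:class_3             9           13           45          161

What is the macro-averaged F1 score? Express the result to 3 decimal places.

Per-class F1 score (2·TP/(2·TP+FP+FN)):
  class_0: TP=187, FP=16+54+71=141, FN=16+22+9=47 → 374/562 = 0.6655
  class_1: TP=599, FP=16+40+94=150, FN=16+14+13=43 → 1198/1391 = 0.8613
  class_2: TP=258, FP=22+14+77=113, FN=54+40+45=139 → 516/768 = 0.6719
  class_3: TP=161, FP=9+13+45=67, FN=71+94+77=242 → 322/631 = 0.5103
Macro-F1 score = mean = (0.6655 + 0.8613 + 0.6719 + 0.5103) / 4 = 0.677

0.677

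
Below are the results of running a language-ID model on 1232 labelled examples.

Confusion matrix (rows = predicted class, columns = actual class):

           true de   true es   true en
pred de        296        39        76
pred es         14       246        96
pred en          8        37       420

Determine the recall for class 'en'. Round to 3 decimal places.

0.709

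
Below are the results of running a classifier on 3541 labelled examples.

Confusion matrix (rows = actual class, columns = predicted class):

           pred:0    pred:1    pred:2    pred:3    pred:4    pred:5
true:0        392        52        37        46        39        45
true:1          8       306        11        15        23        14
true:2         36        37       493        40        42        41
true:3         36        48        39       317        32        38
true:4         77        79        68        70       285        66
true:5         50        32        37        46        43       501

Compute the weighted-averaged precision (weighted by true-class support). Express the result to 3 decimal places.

0.651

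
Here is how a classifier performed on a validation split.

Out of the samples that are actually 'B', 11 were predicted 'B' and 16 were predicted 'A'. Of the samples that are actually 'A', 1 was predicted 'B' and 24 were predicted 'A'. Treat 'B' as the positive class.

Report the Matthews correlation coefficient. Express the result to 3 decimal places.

MCC = (TP·TN − FP·FN) / √((TP+FP)(TP+FN)(TN+FP)(TN+FN))
Numerator = 11·24 − 1·16 = 248
Denominator = √(12·27·25·40) = √324000 = 569.2100
MCC = 248 / 569.2100 = 0.436

0.436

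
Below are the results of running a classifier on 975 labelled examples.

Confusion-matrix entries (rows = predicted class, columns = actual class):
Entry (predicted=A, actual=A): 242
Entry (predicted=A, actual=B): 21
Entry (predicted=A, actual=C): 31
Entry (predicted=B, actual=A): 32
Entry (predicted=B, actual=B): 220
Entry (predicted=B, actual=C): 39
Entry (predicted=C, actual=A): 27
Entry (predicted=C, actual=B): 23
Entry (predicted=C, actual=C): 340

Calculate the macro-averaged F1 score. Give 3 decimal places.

0.819

Per-class F1 score (2·TP/(2·TP+FP+FN)):
  A: TP=242, FP=21+31=52, FN=32+27=59 → 484/595 = 0.8134
  B: TP=220, FP=32+39=71, FN=21+23=44 → 440/555 = 0.7928
  C: TP=340, FP=27+23=50, FN=31+39=70 → 680/800 = 0.8500
Macro-F1 score = mean = (0.8134 + 0.7928 + 0.8500) / 3 = 0.819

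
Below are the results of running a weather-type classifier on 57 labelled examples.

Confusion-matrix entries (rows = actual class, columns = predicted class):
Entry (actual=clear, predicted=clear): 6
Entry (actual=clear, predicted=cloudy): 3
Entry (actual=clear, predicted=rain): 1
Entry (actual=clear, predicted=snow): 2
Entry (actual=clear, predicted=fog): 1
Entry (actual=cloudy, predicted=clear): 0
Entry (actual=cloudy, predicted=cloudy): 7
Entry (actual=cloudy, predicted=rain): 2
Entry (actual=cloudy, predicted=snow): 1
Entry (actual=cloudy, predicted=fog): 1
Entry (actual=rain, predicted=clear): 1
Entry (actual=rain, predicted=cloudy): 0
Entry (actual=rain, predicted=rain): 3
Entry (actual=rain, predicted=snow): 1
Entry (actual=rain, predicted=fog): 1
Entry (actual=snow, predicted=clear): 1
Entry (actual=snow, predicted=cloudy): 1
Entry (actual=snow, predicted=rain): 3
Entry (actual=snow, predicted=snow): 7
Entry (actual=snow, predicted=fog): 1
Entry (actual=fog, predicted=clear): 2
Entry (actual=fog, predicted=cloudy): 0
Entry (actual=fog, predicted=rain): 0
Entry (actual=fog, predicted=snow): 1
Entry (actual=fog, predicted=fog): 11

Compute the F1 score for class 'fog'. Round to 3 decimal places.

Treat 'fog' as positive and all other classes as negative.
F1 score = 2·TP/(2·TP+FP+FN).
fog: TP=11, FP=1+1+1+1=4, FN=2+0+0+1=3 → 22/29 = 0.7586

0.759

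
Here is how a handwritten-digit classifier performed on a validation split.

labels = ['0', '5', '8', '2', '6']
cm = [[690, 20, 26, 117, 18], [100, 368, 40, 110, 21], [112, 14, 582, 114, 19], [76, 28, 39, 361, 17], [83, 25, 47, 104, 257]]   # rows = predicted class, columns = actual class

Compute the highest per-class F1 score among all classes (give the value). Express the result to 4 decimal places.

0.7390

Per-class F1 score (2·TP/(2·TP+FP+FN)):
  0: TP=690, FP=20+26+117+18=181, FN=100+112+76+83=371 → 1380/1932 = 0.71429
  5: TP=368, FP=100+40+110+21=271, FN=20+14+28+25=87 → 736/1094 = 0.67276
  8: TP=582, FP=112+14+114+19=259, FN=26+40+39+47=152 → 1164/1575 = 0.73905
  2: TP=361, FP=76+28+39+17=160, FN=117+110+114+104=445 → 722/1327 = 0.54408
  6: TP=257, FP=83+25+47+104=259, FN=18+21+19+17=75 → 514/848 = 0.60613
Highest is class '8' with F1 score = 0.7390.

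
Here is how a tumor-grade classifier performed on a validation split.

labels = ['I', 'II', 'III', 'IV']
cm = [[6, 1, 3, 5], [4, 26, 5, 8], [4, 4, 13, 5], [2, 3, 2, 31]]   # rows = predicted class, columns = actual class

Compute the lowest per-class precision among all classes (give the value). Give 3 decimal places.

Per-class precision (TP/(TP+FP)):
  I: TP=6, FP=1+3+5=9 → 6/15 = 0.4000
  II: TP=26, FP=4+5+8=17 → 26/43 = 0.6047
  III: TP=13, FP=4+4+5=13 → 13/26 = 0.5000
  IV: TP=31, FP=2+3+2=7 → 31/38 = 0.8158
Lowest is class 'I' with precision = 0.400.

0.400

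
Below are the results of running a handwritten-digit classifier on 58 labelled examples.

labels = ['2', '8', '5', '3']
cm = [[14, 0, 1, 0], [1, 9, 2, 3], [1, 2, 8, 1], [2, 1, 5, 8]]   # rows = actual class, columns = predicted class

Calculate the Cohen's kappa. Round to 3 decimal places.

0.564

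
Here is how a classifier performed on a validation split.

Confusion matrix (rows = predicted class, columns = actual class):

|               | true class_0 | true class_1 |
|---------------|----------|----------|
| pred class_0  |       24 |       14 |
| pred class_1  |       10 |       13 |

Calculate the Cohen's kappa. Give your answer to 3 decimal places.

0.190

Observed agreement pₒ = trace/N = 37/61 = 0.6066
Expected agreement pₑ = Σ (rowᵢ·colᵢ)/N² = (34·38 + 27·23)/61² = 0.5141
κ = (pₒ − pₑ)/(1 − pₑ) = (0.6066 − 0.5141)/(1 − 0.5141) = 0.190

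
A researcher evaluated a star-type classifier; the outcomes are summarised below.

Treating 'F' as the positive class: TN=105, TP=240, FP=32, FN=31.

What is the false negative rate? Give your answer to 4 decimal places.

0.1144

FNR = FN/(FN+TP) = 31/(31+240) = 0.1144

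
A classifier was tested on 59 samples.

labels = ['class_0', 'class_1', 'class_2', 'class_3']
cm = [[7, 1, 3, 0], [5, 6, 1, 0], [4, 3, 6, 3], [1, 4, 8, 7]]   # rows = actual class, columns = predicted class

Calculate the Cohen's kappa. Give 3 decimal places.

0.262

Observed agreement pₒ = trace/N = 26/59 = 0.4407
Expected agreement pₑ = Σ (rowᵢ·colᵢ)/N² = (11·17 + 12·14 + 16·18 + 20·10)/59² = 0.2422
κ = (pₒ − pₑ)/(1 − pₑ) = (0.4407 − 0.2422)/(1 − 0.2422) = 0.262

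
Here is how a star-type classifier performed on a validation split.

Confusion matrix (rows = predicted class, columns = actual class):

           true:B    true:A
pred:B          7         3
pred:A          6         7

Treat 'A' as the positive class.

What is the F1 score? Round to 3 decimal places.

0.609

Precision = TP/(TP+FP) = 7/13 = 0.5385
Recall = TP/(TP+FN) = 7/10 = 0.7000
F1 = 2·TP/(2·TP+FP+FN) = 14/23 = 0.609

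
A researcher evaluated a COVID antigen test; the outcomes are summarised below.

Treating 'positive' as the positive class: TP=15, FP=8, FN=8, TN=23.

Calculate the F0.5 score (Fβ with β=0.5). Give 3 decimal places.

Fβ = (1+β²)·TP / ((1+β²)·TP + β²·FN + FP), with β²=1/4
= 1.25·15 / (1.25·15 + 0.25·8 + 8) = 0.652

0.652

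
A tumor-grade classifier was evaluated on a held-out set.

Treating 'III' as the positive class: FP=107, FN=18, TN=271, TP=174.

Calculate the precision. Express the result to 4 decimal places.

0.6192

Precision = TP/(TP+FP) = 174/(174+107) = 174/281 = 0.6192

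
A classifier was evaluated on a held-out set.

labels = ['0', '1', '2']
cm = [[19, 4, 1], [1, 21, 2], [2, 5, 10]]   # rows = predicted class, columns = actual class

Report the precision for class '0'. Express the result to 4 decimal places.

One-vs-rest for '0': TP = diagonal; FP = other classes predicted '0'; FN = '0' predicted as other.
precision = TP/(TP+FP).
0: TP=19, FP=4+1=5 → 19/24 = 0.79167

0.7917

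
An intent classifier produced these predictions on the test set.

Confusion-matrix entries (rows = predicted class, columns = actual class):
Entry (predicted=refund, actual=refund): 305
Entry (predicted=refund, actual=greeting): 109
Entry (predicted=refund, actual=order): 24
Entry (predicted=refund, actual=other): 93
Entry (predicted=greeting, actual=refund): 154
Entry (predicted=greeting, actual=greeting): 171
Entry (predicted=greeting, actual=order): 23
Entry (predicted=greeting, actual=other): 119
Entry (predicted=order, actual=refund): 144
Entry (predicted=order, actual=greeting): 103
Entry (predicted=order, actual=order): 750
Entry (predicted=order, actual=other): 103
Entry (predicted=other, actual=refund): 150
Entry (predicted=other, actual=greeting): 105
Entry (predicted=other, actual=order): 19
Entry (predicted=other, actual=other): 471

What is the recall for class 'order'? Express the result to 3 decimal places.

0.919

Take TP from the diagonal, FP from the rest of the 'order' prediction marginal, FN from the rest of the 'order' actual marginal.
recall = TP/(TP+FN).
order: TP=750, FN=24+23+19=66 → 750/816 = 0.9191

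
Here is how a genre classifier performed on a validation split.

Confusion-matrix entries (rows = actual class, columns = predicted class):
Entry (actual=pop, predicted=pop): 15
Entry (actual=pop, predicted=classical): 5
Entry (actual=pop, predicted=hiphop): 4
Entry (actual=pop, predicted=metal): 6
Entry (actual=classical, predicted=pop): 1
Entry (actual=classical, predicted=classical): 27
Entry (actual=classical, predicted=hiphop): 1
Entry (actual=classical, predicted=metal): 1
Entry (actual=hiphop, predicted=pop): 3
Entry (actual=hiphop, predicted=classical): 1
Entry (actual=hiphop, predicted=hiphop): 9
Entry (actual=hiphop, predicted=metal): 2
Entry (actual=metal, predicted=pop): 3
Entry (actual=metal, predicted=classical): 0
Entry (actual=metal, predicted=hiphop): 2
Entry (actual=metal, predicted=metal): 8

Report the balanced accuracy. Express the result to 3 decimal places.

0.654

Balanced accuracy = mean of per-class recall.
  pop: recall = 15/30 = 0.5000
  classical: recall = 27/30 = 0.9000
  hiphop: recall = 9/15 = 0.6000
  metal: recall = 8/13 = 0.6154
Mean = (0.5000 + 0.9000 + 0.6000 + 0.6154) / 4 = 0.654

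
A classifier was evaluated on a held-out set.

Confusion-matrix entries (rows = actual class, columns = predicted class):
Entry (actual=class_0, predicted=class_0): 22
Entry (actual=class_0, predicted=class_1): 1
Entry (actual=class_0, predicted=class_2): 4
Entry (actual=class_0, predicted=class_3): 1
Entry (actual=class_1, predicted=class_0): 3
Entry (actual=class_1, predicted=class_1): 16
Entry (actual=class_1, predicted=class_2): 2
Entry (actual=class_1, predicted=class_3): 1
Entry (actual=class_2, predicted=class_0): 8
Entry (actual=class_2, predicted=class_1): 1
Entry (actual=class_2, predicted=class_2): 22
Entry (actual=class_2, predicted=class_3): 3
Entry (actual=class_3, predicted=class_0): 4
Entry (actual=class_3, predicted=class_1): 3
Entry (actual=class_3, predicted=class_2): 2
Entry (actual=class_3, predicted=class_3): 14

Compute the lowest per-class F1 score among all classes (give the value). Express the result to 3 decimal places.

0.667

Per-class F1 score (2·TP/(2·TP+FP+FN)):
  class_0: TP=22, FP=3+8+4=15, FN=1+4+1=6 → 44/65 = 0.6769
  class_1: TP=16, FP=1+1+3=5, FN=3+2+1=6 → 32/43 = 0.7442
  class_2: TP=22, FP=4+2+2=8, FN=8+1+3=12 → 44/64 = 0.6875
  class_3: TP=14, FP=1+1+3=5, FN=4+3+2=9 → 28/42 = 0.6667
Lowest is class 'class_3' with F1 score = 0.667.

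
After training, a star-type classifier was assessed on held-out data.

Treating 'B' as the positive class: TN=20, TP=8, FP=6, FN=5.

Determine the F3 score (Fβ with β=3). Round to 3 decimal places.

Fβ = (1+β²)·TP / ((1+β²)·TP + β²·FN + FP), with β²=9
= 10·8 / (10·8 + 9·5 + 6) = 0.611

0.611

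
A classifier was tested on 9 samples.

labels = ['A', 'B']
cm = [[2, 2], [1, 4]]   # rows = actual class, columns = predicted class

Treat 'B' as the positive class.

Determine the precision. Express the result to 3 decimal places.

0.667

Precision = TP/(TP+FP) = 4/(4+2) = 4/6 = 0.667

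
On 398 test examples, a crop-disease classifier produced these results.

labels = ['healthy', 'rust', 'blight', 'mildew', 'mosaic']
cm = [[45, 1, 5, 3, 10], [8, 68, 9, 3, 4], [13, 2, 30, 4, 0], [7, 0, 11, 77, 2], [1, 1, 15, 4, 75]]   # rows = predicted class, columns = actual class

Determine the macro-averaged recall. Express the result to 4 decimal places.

Per-class recall (TP/(TP+FN)):
  healthy: TP=45, FN=8+13+7+1=29 → 45/74 = 0.60811
  rust: TP=68, FN=1+2+0+1=4 → 68/72 = 0.94444
  blight: TP=30, FN=5+9+11+15=40 → 30/70 = 0.42857
  mildew: TP=77, FN=3+3+4+4=14 → 77/91 = 0.84615
  mosaic: TP=75, FN=10+4+0+2=16 → 75/91 = 0.82418
Macro-recall = mean = (0.60811 + 0.94444 + 0.42857 + 0.84615 + 0.82418) / 5 = 0.7303

0.7303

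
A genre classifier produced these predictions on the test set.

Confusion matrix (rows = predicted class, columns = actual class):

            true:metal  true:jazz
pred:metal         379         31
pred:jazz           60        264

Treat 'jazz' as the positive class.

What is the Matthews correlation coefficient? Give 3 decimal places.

0.749

MCC = (TP·TN − FP·FN) / √((TP+FP)(TP+FN)(TN+FP)(TN+FN))
Numerator = 264·379 − 60·31 = 98196
Denominator = √(324·295·439·410) = √17203444200 = 131161.9007
MCC = 98196 / 131161.9007 = 0.749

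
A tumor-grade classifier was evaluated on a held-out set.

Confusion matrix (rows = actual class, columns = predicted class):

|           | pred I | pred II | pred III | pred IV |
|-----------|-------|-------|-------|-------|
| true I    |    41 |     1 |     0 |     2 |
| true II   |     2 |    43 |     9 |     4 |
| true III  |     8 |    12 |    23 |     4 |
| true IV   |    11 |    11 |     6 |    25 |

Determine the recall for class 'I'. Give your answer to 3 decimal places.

One-vs-rest for 'I': TP = diagonal; FP = other classes predicted 'I'; FN = 'I' predicted as other.
recall = TP/(TP+FN).
I: TP=41, FN=1+0+2=3 → 41/44 = 0.9318

0.932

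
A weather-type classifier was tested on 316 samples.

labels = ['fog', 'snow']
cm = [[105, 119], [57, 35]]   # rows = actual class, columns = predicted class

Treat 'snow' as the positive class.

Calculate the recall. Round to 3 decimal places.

Recall = TP/(TP+FN) = 35/(35+57) = 35/92 = 0.380

0.380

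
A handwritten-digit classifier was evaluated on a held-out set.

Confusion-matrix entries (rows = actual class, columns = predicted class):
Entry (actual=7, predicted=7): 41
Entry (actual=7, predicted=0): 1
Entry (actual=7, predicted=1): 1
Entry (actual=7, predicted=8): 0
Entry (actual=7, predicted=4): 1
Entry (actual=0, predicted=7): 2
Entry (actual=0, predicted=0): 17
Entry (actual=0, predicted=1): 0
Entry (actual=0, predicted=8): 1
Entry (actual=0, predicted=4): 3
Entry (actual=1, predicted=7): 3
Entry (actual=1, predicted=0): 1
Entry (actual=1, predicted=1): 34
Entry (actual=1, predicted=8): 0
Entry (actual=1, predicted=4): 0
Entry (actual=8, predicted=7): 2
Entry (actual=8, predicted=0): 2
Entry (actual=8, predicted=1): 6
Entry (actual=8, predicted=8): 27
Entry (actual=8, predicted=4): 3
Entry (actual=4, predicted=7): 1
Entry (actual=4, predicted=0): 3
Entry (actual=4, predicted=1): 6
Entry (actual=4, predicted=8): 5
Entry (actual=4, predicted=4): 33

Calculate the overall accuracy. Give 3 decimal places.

Accuracy = trace / total = (41+17+34+27+33=152) / 193 = 152/193 = 0.788

0.788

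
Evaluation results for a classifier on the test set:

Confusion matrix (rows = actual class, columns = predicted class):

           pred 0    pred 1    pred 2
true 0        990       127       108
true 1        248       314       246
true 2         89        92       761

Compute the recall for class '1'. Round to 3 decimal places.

One-vs-rest for '1': TP = diagonal; FP = other classes predicted '1'; FN = '1' predicted as other.
recall = TP/(TP+FN).
1: TP=314, FN=248+246=494 → 314/808 = 0.3886

0.389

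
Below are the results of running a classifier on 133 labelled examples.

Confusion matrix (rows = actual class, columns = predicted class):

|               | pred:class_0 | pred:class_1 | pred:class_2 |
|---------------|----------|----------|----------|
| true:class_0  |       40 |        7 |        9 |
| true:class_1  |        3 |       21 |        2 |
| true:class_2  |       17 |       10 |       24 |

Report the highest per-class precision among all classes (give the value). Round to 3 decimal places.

0.686

Per-class precision (TP/(TP+FP)):
  class_0: TP=40, FP=3+17=20 → 40/60 = 0.6667
  class_1: TP=21, FP=7+10=17 → 21/38 = 0.5526
  class_2: TP=24, FP=9+2=11 → 24/35 = 0.6857
Highest is class 'class_2' with precision = 0.686.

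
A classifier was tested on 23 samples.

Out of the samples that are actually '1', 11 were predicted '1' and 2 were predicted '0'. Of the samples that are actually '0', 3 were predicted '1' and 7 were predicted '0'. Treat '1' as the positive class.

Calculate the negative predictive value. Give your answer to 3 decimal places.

NPV = TN/(TN+FN) = 7/(7+2) = 0.778

0.778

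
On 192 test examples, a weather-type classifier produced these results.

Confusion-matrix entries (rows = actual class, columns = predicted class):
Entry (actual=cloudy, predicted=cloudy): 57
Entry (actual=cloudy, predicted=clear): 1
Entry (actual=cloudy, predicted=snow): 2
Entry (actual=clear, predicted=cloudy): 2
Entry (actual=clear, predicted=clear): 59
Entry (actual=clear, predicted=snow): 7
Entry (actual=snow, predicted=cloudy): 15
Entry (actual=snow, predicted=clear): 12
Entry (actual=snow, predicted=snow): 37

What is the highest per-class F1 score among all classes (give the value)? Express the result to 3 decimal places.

0.851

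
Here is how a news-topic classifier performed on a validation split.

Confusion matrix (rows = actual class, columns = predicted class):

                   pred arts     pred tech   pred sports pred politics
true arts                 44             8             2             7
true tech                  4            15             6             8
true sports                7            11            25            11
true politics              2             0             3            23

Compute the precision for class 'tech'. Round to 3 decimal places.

0.441

precision = TP/(TP+FP).
tech: TP=15, FP=8+11+0=19 → 15/34 = 0.4412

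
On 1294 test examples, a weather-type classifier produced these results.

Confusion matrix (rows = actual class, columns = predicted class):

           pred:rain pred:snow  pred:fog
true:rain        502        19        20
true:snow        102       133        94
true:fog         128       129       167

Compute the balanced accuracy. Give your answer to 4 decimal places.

0.5753

Balanced accuracy = mean of per-class recall.
  rain: recall = 502/541 = 0.92791
  snow: recall = 133/329 = 0.40426
  fog: recall = 167/424 = 0.39387
Mean = (0.92791 + 0.40426 + 0.39387) / 3 = 0.5753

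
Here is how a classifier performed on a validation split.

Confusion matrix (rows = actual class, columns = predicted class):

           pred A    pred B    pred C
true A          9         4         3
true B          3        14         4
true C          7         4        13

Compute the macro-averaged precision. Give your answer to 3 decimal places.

0.587

Per-class precision (TP/(TP+FP)):
  A: TP=9, FP=3+7=10 → 9/19 = 0.4737
  B: TP=14, FP=4+4=8 → 14/22 = 0.6364
  C: TP=13, FP=3+4=7 → 13/20 = 0.6500
Macro-precision = mean = (0.4737 + 0.6364 + 0.6500) / 3 = 0.587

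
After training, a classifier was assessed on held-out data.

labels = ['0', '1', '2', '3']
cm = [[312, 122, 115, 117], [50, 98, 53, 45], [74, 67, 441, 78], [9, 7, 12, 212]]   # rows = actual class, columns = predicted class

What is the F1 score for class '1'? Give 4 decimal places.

0.3630

F1 score = 2·TP/(2·TP+FP+FN).
1: TP=98, FP=122+67+7=196, FN=50+53+45=148 → 196/540 = 0.36296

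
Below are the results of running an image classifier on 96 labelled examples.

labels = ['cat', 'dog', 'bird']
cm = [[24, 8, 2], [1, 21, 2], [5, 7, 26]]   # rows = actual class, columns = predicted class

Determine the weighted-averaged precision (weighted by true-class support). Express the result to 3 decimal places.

0.772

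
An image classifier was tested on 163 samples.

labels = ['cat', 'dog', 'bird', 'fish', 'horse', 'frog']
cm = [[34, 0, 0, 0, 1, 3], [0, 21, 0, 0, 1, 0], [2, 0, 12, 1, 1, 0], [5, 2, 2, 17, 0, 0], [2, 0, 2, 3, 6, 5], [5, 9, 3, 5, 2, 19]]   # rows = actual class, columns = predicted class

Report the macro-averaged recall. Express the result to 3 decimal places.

0.671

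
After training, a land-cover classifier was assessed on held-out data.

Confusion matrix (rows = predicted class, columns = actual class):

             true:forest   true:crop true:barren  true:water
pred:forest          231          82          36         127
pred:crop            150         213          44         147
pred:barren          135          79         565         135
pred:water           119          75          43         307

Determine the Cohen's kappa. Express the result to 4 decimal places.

Observed agreement pₒ = trace/N = 1316/2488 = 0.52894
Expected agreement pₑ = Σ (rowᵢ·colᵢ)/N² = (635·476 + 449·554 + 688·914 + 716·544)/2488² = 0.25352
κ = (pₒ − pₑ)/(1 − pₑ) = (0.52894 − 0.25352)/(1 − 0.25352) = 0.3690

0.3690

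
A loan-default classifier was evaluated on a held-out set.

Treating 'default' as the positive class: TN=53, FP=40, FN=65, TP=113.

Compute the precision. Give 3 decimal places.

0.739

Precision = TP/(TP+FP) = 113/(113+40) = 113/153 = 0.739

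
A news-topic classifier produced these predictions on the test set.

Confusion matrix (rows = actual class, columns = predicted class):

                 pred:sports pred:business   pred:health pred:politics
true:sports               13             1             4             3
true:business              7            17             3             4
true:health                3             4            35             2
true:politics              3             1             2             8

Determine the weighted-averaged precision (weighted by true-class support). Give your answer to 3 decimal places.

0.682

Per-class precision (TP/(TP+FP)):
  sports: TP=13, FP=7+3+3=13 → 13/26 = 0.5000
  business: TP=17, FP=1+4+1=6 → 17/23 = 0.7391
  health: TP=35, FP=4+3+2=9 → 35/44 = 0.7955
  politics: TP=8, FP=3+4+2=9 → 8/17 = 0.4706
Weighted-precision = Σ (supportᵢ/N)·precisionᵢ with N=110: (21/110)·0.5000 + (31/110)·0.7391 + (44/110)·0.7955 + (14/110)·0.4706 = 0.682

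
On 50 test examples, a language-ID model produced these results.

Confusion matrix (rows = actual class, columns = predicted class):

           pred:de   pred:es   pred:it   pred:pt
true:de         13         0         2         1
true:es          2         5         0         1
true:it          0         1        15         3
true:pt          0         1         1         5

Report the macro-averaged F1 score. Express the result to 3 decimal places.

0.726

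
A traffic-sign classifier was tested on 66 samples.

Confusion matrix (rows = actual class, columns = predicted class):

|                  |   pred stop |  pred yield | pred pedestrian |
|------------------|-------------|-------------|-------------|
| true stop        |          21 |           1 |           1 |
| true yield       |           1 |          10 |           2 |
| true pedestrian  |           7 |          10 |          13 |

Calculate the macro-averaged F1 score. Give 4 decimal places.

Per-class F1 score (2·TP/(2·TP+FP+FN)):
  stop: TP=21, FP=1+7=8, FN=1+1=2 → 42/52 = 0.80769
  yield: TP=10, FP=1+10=11, FN=1+2=3 → 20/34 = 0.58824
  pedestrian: TP=13, FP=1+2=3, FN=7+10=17 → 26/46 = 0.56522
Macro-F1 score = mean = (0.80769 + 0.58824 + 0.56522) / 3 = 0.6537

0.6537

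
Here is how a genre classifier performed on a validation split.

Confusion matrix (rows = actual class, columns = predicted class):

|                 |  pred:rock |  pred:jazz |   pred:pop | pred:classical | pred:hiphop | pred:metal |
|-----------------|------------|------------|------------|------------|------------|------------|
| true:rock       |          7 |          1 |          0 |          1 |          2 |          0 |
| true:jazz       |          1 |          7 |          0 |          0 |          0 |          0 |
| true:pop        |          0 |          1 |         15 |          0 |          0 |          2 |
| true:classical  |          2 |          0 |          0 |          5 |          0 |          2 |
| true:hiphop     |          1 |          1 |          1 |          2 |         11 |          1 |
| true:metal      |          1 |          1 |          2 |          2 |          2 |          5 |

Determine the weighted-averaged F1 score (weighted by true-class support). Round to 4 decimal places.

0.6535

Per-class F1 score (2·TP/(2·TP+FP+FN)):
  rock: TP=7, FP=1+0+2+1+1=5, FN=1+0+1+2+0=4 → 14/23 = 0.60870
  jazz: TP=7, FP=1+1+0+1+1=4, FN=1+0+0+0+0=1 → 14/19 = 0.73684
  pop: TP=15, FP=0+0+0+1+2=3, FN=0+1+0+0+2=3 → 30/36 = 0.83333
  classical: TP=5, FP=1+0+0+2+2=5, FN=2+0+0+0+2=4 → 10/19 = 0.52632
  hiphop: TP=11, FP=2+0+0+0+2=4, FN=1+1+1+2+1=6 → 22/32 = 0.68750
  metal: TP=5, FP=0+0+2+2+1=5, FN=1+1+2+2+2=8 → 10/23 = 0.43478
Weighted-F1 score = Σ (supportᵢ/N)·F1 scoreᵢ with N=76: (11/76)·0.60870 + (8/76)·0.73684 + (18/76)·0.83333 + (9/76)·0.52632 + (17/76)·0.68750 + (13/76)·0.43478 = 0.6535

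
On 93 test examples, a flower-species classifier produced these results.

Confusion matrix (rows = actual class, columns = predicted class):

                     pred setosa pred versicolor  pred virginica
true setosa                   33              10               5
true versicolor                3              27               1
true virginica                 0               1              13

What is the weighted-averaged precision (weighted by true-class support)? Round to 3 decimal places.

Per-class precision (TP/(TP+FP)):
  setosa: TP=33, FP=3+0=3 → 33/36 = 0.9167
  versicolor: TP=27, FP=10+1=11 → 27/38 = 0.7105
  virginica: TP=13, FP=5+1=6 → 13/19 = 0.6842
Weighted-precision = Σ (supportᵢ/N)·precisionᵢ with N=93: (48/93)·0.9167 + (31/93)·0.7105 + (14/93)·0.6842 = 0.813

0.813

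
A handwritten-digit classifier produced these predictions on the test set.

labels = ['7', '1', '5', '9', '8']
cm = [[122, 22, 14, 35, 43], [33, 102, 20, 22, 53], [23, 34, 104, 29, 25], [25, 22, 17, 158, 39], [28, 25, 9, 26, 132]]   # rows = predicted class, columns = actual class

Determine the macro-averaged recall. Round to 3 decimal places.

Per-class recall (TP/(TP+FN)):
  7: TP=122, FN=33+23+25+28=109 → 122/231 = 0.5281
  1: TP=102, FN=22+34+22+25=103 → 102/205 = 0.4976
  5: TP=104, FN=14+20+17+9=60 → 104/164 = 0.6341
  9: TP=158, FN=35+22+29+26=112 → 158/270 = 0.5852
  8: TP=132, FN=43+53+25+39=160 → 132/292 = 0.4521
Macro-recall = mean = (0.5281 + 0.4976 + 0.6341 + 0.5852 + 0.4521) / 5 = 0.539

0.539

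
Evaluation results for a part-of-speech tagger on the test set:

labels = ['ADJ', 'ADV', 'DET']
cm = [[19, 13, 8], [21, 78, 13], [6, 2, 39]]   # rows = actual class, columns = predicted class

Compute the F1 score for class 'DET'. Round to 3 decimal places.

One-vs-rest for 'DET': TP = diagonal; FP = other classes predicted 'DET'; FN = 'DET' predicted as other.
F1 score = 2·TP/(2·TP+FP+FN).
DET: TP=39, FP=8+13=21, FN=6+2=8 → 78/107 = 0.7290

0.729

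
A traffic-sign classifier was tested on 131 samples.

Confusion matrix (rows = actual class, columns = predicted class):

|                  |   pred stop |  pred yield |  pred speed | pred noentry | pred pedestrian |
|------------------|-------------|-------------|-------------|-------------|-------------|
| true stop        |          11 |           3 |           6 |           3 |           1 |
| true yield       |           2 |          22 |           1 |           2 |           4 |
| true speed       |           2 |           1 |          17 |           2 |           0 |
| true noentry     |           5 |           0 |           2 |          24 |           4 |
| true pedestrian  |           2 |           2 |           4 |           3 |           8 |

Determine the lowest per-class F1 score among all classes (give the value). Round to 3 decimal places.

Per-class F1 score (2·TP/(2·TP+FP+FN)):
  stop: TP=11, FP=2+2+5+2=11, FN=3+6+3+1=13 → 22/46 = 0.4783
  yield: TP=22, FP=3+1+0+2=6, FN=2+1+2+4=9 → 44/59 = 0.7458
  speed: TP=17, FP=6+1+2+4=13, FN=2+1+2+0=5 → 34/52 = 0.6538
  noentry: TP=24, FP=3+2+2+3=10, FN=5+0+2+4=11 → 48/69 = 0.6957
  pedestrian: TP=8, FP=1+4+0+4=9, FN=2+2+4+3=11 → 16/36 = 0.4444
Lowest is class 'pedestrian' with F1 score = 0.444.

0.444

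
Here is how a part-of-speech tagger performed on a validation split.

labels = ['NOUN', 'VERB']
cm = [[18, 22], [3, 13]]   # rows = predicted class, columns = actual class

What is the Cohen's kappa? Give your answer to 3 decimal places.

0.194

Observed agreement pₒ = trace/N = 31/56 = 0.5536
Expected agreement pₑ = Σ (rowᵢ·colᵢ)/N² = (21·40 + 35·16)/56² = 0.4464
κ = (pₒ − pₑ)/(1 − pₑ) = (0.5536 − 0.4464)/(1 − 0.4464) = 0.194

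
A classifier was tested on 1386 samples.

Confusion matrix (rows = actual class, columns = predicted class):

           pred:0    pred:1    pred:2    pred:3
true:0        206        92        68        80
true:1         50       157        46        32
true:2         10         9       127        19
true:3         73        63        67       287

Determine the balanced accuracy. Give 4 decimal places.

0.5920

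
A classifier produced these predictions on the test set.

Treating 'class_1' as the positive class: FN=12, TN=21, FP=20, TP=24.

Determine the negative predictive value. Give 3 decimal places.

0.636

NPV = TN/(TN+FN) = 21/(21+12) = 0.636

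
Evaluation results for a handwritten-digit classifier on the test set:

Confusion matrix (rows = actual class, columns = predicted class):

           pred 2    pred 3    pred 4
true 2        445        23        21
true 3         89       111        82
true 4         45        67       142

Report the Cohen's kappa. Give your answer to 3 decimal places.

Observed agreement pₒ = trace/N = 698/1025 = 0.6810
Expected agreement pₑ = Σ (rowᵢ·colᵢ)/N² = (489·579 + 282·201 + 254·245)/1025² = 0.3827
κ = (pₒ − pₑ)/(1 − pₑ) = (0.6810 − 0.3827)/(1 − 0.3827) = 0.483

0.483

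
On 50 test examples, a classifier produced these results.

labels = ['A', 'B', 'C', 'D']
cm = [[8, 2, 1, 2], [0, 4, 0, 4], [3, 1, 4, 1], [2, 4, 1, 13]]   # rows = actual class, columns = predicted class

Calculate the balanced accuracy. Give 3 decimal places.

0.552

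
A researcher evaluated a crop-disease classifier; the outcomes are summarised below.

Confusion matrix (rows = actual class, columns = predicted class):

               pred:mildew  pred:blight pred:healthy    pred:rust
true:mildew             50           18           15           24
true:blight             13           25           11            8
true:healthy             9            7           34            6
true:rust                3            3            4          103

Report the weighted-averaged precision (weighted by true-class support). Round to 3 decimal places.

Per-class precision (TP/(TP+FP)):
  mildew: TP=50, FP=13+9+3=25 → 50/75 = 0.6667
  blight: TP=25, FP=18+7+3=28 → 25/53 = 0.4717
  healthy: TP=34, FP=15+11+4=30 → 34/64 = 0.5313
  rust: TP=103, FP=24+8+6=38 → 103/141 = 0.7305
Weighted-precision = Σ (supportᵢ/N)·precisionᵢ with N=333: (107/333)·0.6667 + (57/333)·0.4717 + (56/333)·0.5313 + (113/333)·0.7305 = 0.632

0.632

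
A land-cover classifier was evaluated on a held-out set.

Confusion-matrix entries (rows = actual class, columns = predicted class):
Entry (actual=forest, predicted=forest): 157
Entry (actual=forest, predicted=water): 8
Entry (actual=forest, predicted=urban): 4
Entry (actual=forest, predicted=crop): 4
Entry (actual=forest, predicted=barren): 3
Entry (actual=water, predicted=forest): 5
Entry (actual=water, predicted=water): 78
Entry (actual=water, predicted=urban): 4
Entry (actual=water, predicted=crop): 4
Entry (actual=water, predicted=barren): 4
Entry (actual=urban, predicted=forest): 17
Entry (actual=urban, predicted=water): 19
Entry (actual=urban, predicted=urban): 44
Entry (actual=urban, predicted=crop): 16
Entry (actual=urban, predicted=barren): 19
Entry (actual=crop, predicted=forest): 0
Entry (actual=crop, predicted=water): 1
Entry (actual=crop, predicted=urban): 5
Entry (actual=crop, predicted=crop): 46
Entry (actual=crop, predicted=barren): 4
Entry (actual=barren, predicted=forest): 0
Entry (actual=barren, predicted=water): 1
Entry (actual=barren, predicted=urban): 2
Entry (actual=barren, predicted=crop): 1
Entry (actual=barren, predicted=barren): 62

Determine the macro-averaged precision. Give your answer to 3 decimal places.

0.735

Per-class precision (TP/(TP+FP)):
  forest: TP=157, FP=5+17+0+0=22 → 157/179 = 0.8771
  water: TP=78, FP=8+19+1+1=29 → 78/107 = 0.7290
  urban: TP=44, FP=4+4+5+2=15 → 44/59 = 0.7458
  crop: TP=46, FP=4+4+16+1=25 → 46/71 = 0.6479
  barren: TP=62, FP=3+4+19+4=30 → 62/92 = 0.6739
Macro-precision = mean = (0.8771 + 0.7290 + 0.7458 + 0.6479 + 0.6739) / 5 = 0.735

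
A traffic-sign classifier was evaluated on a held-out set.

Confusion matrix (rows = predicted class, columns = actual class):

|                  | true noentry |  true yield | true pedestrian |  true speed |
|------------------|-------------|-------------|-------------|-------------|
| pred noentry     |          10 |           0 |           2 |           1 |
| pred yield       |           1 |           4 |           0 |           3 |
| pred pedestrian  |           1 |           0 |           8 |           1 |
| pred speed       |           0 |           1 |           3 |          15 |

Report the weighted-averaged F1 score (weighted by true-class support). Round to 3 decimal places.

Per-class F1 score (2·TP/(2·TP+FP+FN)):
  noentry: TP=10, FP=0+2+1=3, FN=1+1+0=2 → 20/25 = 0.8000
  yield: TP=4, FP=1+0+3=4, FN=0+0+1=1 → 8/13 = 0.6154
  pedestrian: TP=8, FP=1+0+1=2, FN=2+0+3=5 → 16/23 = 0.6957
  speed: TP=15, FP=0+1+3=4, FN=1+3+1=5 → 30/39 = 0.7692
Weighted-F1 score = Σ (supportᵢ/N)·F1 scoreᵢ with N=50: (12/50)·0.8000 + (5/50)·0.6154 + (13/50)·0.6957 + (20/50)·0.7692 = 0.742

0.742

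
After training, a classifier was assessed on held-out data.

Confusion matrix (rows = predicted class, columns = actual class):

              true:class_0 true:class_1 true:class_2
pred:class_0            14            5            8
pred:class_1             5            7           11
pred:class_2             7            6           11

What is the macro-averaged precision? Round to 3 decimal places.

Per-class precision (TP/(TP+FP)):
  class_0: TP=14, FP=5+8=13 → 14/27 = 0.5185
  class_1: TP=7, FP=5+11=16 → 7/23 = 0.3043
  class_2: TP=11, FP=7+6=13 → 11/24 = 0.4583
Macro-precision = mean = (0.5185 + 0.3043 + 0.4583) / 3 = 0.427

0.427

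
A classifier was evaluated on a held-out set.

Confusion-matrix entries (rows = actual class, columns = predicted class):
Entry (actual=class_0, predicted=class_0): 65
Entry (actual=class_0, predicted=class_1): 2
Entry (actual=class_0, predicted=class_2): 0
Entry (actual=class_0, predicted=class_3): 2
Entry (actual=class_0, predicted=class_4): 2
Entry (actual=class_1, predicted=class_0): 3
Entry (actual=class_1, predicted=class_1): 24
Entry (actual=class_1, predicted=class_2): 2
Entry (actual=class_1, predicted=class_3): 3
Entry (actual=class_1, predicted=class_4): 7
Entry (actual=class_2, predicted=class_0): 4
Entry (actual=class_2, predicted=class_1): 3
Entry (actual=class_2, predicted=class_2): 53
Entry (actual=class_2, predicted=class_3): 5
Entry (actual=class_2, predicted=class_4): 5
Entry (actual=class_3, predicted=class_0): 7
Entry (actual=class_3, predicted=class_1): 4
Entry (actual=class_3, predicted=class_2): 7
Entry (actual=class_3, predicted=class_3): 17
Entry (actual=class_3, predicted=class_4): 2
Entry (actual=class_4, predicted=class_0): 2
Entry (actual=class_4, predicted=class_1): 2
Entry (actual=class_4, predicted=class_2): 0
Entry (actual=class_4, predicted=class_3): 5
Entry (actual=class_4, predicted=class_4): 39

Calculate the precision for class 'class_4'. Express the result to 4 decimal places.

Treat 'class_4' as positive and all other classes as negative.
precision = TP/(TP+FP).
class_4: TP=39, FP=2+7+5+2=16 → 39/55 = 0.70909

0.7091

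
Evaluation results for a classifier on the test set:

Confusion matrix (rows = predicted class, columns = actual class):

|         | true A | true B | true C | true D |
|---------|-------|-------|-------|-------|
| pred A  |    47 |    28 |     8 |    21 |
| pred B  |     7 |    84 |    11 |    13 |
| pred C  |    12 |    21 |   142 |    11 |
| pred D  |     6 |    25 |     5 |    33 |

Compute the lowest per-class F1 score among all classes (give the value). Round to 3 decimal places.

0.449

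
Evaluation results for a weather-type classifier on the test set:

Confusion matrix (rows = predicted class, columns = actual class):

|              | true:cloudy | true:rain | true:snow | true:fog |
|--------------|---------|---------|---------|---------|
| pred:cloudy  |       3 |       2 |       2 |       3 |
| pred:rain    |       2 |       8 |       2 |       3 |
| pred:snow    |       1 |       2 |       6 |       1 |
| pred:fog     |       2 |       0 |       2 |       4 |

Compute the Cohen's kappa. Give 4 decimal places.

0.3150

Observed agreement pₒ = trace/N = 21/43 = 0.48837
Expected agreement pₑ = Σ (rowᵢ·colᵢ)/N² = (8·10 + 12·15 + 12·10 + 11·8)/43² = 0.25311
κ = (pₒ − pₑ)/(1 − pₑ) = (0.48837 − 0.25311)/(1 − 0.25311) = 0.3150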